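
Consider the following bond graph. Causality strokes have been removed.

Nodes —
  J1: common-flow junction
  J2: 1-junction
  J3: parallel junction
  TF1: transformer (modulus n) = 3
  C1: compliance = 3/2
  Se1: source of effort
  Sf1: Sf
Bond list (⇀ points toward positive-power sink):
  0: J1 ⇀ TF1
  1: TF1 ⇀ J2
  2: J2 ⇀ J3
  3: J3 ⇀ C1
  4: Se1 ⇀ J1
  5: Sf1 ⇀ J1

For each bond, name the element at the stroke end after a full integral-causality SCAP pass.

#0 |J1
#1 |TF1
#2 |J2
#3 |J3
#4 |J1
#5 |Sf1

b4 stroke→J1  (Se1: effort source, stroke at far end)
b5 stroke→Sf1  (Sf1 fixes flow; stroke at Sf1)
b0 stroke→J1  (common-f at J1 fixed by 5)
b1 stroke→TF1  (through TF1, causality passes straight; one stroke at TF1)
b2 stroke→J2  (J2 flow already set via bond 1)
b3 stroke→J3  (closing 0-jn rule on J3)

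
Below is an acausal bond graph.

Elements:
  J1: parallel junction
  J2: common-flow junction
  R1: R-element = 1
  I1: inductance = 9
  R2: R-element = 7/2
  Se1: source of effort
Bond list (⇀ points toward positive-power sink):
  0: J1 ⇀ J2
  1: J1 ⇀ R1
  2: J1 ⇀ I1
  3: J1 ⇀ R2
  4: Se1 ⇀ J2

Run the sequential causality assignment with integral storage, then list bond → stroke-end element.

b0 stroke→J1
b1 stroke→R1
b2 stroke→I1
b3 stroke→R2
b4 stroke→J2

β4 stroke→J2  (Se1 (Se) sets effort on bond)
β0 stroke→J1  (closing 1-jn rule on J2)
β1 stroke→R1  (0-jn J1 has e-setter on 0)
β2 stroke→I1  (J1: bond 0 brought effort, rest push out)
β3 stroke→R2  (common-e at J1 fixed by 0)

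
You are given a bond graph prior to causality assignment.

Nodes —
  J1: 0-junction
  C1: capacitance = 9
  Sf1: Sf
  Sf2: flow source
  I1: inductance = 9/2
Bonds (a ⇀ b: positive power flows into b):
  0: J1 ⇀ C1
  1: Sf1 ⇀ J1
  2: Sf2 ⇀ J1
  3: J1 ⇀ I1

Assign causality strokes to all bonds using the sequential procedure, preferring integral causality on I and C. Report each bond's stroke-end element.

β1 |Sf1  (source Sf1 imposes f)
β2 |Sf2  (source Sf2 imposes f)
β0 |J1  (prefer integral on C1)
β3 |I1  (0-jn J1 has e-setter on 0)

bond 0 stroke at J1
bond 1 stroke at Sf1
bond 2 stroke at Sf2
bond 3 stroke at I1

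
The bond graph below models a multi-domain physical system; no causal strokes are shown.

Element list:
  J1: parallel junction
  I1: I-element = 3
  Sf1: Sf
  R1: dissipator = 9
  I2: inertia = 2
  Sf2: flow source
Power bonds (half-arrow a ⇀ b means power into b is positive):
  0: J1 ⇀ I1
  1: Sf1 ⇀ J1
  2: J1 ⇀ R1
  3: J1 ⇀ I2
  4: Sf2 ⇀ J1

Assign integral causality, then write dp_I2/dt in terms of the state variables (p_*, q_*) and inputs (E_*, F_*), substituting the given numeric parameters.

dp_I2/dt = 9*F_Sf1 + 9*F_Sf2 - 3*p_I1 - 9*p_I2/2

b1 →Sf1  (Sf1 (Sf) sets flow on bond)
b4 →Sf2  (Sf2: flow source, stroke at near end)
b0 →I1  (I1: I, integral causality)
b3 →I2  (I2 outputs flow p/I2)
b2 →J1  (J1: last free bond brings effort in)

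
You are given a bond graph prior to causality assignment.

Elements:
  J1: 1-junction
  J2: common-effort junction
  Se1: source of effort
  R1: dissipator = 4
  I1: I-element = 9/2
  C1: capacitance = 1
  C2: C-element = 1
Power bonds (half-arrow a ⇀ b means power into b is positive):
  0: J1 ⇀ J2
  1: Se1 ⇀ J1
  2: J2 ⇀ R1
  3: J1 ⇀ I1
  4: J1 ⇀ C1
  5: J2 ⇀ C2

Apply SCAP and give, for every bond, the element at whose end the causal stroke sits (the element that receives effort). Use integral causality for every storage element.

b1 stroke→J1  (Se1 (Se) sets effort on bond)
b3 stroke→I1  (prefer integral on I1)
b0 stroke→J1  (J1: bond 3 brought flow, rest push out)
b4 stroke→J1  (1-jn J1 has f-setter on 3)
b5 stroke→J2  (prefer integral on C2)
b2 stroke→R1  (J2: bond 5 brought effort, rest push out)

b0 →J1
b1 →J1
b2 →R1
b3 →I1
b4 →J1
b5 →J2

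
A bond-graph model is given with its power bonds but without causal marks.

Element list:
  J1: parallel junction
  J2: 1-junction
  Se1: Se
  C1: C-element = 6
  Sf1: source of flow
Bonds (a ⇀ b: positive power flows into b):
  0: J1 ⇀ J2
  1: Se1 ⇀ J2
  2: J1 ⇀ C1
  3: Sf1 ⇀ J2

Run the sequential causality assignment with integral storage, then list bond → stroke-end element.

#1 |J2  (source Se1 imposes e)
#3 |Sf1  (source Sf1 imposes f)
#0 |J2  (J2 flow already set via bond 3)
#2 |J1  (closing 0-jn rule on J1)

bond 0 |J2
bond 1 |J2
bond 2 |J1
bond 3 |Sf1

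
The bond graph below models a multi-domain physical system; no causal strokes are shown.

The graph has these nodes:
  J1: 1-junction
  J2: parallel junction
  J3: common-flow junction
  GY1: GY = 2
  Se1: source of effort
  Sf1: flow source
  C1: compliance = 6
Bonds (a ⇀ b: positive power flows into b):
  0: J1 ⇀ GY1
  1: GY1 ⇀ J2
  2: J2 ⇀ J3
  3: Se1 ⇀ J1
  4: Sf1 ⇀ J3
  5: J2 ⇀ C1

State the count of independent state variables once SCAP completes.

1  (C1 all integral)

β3 stroke→J1  (source Se1 imposes e)
β4 stroke→Sf1  (Sf1: flow source, stroke at near end)
β0 stroke→GY1  (J1: last free bond brings flow in)
β2 stroke→J3  (common-f at J3 fixed by 4)
β1 stroke→GY1  (GY1: gyrator matches bond 0)
β5 stroke→J2  (J2 needs exactly one e-in)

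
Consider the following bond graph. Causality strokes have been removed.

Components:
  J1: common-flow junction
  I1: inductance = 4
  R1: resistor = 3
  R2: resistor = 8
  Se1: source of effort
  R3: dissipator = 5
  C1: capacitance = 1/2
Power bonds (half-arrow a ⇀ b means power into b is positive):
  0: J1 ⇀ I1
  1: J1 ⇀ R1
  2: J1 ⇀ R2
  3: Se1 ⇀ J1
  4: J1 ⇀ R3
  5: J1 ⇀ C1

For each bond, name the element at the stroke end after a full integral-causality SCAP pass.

b3 |J1  (Se1 fixes effort; stroke away)
b0 |I1  (prefer integral on I1)
b1 |J1  (J1 flow already set via bond 0)
b2 |J1  (1-jn J1 has f-setter on 0)
b4 |J1  (J1: bond 0 brought flow, rest push out)
b5 |J1  (J1 flow already set via bond 0)

#0 stroke→I1
#1 stroke→J1
#2 stroke→J1
#3 stroke→J1
#4 stroke→J1
#5 stroke→J1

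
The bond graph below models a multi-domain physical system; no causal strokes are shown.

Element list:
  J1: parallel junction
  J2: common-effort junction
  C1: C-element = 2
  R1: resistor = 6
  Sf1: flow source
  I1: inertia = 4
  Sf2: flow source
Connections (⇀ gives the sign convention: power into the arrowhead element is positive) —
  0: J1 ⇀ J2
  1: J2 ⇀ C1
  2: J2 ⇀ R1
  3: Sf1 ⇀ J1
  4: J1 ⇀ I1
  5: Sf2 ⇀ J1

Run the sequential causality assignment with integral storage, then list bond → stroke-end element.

β3 |Sf1  (Sf1: flow source, stroke at near end)
β5 |Sf2  (Sf2: flow source, stroke at near end)
β1 |J2  (prefer integral on C1)
β0 |J1  (0-jn J2 has e-setter on 1)
β2 |R1  (J2 effort already set via bond 1)
β4 |I1  (common-e at J1 fixed by 0)

#0 |J1
#1 |J2
#2 |R1
#3 |Sf1
#4 |I1
#5 |Sf2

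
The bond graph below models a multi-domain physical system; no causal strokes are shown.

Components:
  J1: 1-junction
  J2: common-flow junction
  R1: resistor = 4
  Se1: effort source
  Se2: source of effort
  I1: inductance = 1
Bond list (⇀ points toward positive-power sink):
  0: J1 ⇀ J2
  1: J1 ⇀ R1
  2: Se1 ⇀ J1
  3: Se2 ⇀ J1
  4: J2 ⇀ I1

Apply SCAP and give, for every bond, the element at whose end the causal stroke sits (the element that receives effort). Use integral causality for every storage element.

β2 stroke→J1  (Se1 fixes effort; stroke away)
β3 stroke→J1  (Se2 (Se) sets effort on bond)
β4 stroke→I1  (I1: I, integral causality)
β0 stroke→J2  (J2: bond 4 brought flow, rest push out)
β1 stroke→J1  (J1 flow already set via bond 0)

b0 →J2
b1 →J1
b2 →J1
b3 →J1
b4 →I1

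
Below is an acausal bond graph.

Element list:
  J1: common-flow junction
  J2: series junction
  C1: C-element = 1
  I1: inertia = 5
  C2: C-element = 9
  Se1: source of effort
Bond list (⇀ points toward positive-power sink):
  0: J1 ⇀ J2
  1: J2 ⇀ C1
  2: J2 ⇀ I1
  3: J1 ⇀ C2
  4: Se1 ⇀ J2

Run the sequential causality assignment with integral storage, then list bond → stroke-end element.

#0 stroke at J2
#1 stroke at J2
#2 stroke at I1
#3 stroke at J1
#4 stroke at J2

#4 stroke at J2  (Se1 (Se) sets effort on bond)
#1 stroke at J2  (C1 integral (e out))
#2 stroke at I1  (I1: I, integral causality)
#0 stroke at J2  (common-f at J2 fixed by 2)
#3 stroke at J1  (J1: bond 0 brought flow, rest push out)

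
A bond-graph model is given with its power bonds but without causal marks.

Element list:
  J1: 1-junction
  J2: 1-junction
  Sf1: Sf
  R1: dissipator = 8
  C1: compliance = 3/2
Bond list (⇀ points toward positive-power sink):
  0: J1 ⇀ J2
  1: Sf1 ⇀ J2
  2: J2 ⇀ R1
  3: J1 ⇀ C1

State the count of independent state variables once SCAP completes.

b1 stroke at Sf1  (Sf1 (Sf) sets flow on bond)
b0 stroke at J2  (common-f at J2 fixed by 1)
b2 stroke at J2  (J2 flow already set via bond 1)
b3 stroke at J1  (J1: bond 0 brought flow, rest push out)

1  (C1 all integral)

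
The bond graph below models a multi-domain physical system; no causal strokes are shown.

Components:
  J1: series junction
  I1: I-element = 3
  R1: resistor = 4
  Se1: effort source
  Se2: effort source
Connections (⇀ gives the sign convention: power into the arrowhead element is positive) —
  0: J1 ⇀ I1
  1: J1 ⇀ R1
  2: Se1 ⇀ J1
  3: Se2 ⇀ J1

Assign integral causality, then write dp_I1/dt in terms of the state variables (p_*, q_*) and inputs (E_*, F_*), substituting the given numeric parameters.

dp_I1/dt = E_Se1 + E_Se2 - 4*p_I1/3

b2 →J1  (Se1: effort source, stroke at far end)
b3 →J1  (source Se2 imposes e)
b0 →I1  (prefer integral on I1)
b1 →J1  (J1: bond 0 brought flow, rest push out)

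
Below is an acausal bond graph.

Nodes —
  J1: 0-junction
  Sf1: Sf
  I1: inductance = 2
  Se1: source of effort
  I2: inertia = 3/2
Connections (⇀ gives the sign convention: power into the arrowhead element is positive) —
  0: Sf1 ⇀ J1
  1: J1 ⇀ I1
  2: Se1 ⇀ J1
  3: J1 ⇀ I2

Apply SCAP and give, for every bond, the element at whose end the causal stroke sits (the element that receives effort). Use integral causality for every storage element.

β0 stroke→Sf1  (source Sf1 imposes f)
β2 stroke→J1  (Se1 fixes effort; stroke away)
β1 stroke→I1  (0-jn J1 has e-setter on 2)
β3 stroke→I2  (common-e at J1 fixed by 2)

#0 |Sf1
#1 |I1
#2 |J1
#3 |I2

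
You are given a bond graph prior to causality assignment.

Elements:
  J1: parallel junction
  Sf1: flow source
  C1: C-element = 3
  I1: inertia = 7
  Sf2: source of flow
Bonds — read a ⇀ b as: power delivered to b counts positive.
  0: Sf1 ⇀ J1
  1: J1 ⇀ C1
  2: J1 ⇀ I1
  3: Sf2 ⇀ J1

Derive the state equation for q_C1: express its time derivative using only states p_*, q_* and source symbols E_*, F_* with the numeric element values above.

dq_C1/dt = F_Sf1 + F_Sf2 - p_I1/7

b0 |Sf1  (source Sf1 imposes f)
b3 |Sf2  (Sf2 fixes flow; stroke at Sf2)
b1 |J1  (C1: C, integral causality)
b2 |I1  (J1: bond 1 brought effort, rest push out)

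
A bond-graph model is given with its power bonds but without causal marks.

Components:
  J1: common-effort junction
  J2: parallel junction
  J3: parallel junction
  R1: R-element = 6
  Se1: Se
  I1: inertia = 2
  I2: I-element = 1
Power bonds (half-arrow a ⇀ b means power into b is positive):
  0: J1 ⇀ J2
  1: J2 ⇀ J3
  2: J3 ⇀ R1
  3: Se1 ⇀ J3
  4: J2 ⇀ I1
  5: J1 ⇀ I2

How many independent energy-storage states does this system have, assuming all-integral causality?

#3 stroke at J3  (source Se1 imposes e)
#1 stroke at J2  (J3: bond 3 brought effort, rest push out)
#2 stroke at R1  (J3 effort already set via bond 3)
#0 stroke at J1  (0-jn J2 has e-setter on 1)
#4 stroke at I1  (J2: bond 1 brought effort, rest push out)
#5 stroke at I2  (J1 effort already set via bond 0)

2  (I1, I2 all integral)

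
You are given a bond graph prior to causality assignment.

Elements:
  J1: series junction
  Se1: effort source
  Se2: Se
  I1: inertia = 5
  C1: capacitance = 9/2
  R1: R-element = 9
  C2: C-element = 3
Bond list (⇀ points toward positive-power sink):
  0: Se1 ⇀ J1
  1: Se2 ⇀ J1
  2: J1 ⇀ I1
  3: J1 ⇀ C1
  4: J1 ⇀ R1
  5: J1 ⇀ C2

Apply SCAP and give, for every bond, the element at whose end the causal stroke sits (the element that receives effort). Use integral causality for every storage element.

b0 →J1  (Se1 (Se) sets effort on bond)
b1 →J1  (Se2 (Se) sets effort on bond)
b2 →I1  (prefer integral on I1)
b3 →J1  (common-f at J1 fixed by 2)
b4 →J1  (J1 flow already set via bond 2)
b5 →J1  (1-jn J1 has f-setter on 2)

β0 stroke→J1
β1 stroke→J1
β2 stroke→I1
β3 stroke→J1
β4 stroke→J1
β5 stroke→J1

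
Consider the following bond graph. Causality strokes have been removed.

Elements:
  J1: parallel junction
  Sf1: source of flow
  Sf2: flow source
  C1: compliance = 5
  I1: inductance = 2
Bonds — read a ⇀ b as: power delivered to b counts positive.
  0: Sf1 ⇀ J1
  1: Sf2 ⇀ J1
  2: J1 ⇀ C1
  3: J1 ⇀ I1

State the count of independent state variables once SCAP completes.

b0 |Sf1  (Sf1: flow source, stroke at near end)
b1 |Sf2  (source Sf2 imposes f)
b2 |J1  (prefer integral on C1)
b3 |I1  (0-jn J1 has e-setter on 2)

2  (C1, I1 all integral)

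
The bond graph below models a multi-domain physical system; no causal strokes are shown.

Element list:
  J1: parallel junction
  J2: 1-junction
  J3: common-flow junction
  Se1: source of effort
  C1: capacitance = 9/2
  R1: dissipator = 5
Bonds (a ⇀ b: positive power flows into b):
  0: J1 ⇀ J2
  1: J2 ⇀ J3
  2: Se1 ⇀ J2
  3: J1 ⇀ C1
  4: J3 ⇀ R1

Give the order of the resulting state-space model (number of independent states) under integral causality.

1  (C1 all integral)

bond 2 →J2  (Se1 (Se) sets effort on bond)
bond 3 →J1  (C1 integral (e out))
bond 0 →J2  (common-e at J1 fixed by 3)
bond 1 →J3  (J2 needs exactly one f-in)
bond 4 →R1  (closing 1-jn rule on J3)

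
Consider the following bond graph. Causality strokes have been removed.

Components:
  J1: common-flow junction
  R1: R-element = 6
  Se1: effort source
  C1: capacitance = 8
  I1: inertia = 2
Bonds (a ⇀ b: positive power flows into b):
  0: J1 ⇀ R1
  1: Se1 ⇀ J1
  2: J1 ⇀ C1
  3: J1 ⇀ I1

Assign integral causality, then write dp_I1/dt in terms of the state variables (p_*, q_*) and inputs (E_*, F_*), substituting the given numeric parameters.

dp_I1/dt = E_Se1 - 3*p_I1 - q_C1/8

#1 stroke→J1  (Se1: effort source, stroke at far end)
#2 stroke→J1  (prefer integral on C1)
#3 stroke→I1  (prefer integral on I1)
#0 stroke→J1  (common-f at J1 fixed by 3)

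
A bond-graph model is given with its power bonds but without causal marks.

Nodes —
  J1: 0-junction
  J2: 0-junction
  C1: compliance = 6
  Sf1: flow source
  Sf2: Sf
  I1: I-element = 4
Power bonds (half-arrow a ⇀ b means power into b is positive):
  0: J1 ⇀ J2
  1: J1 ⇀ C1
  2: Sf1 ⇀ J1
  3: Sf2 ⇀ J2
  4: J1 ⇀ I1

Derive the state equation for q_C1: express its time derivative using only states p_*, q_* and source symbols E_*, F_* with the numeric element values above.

dq_C1/dt = F_Sf1 + F_Sf2 - p_I1/4

bond 2 stroke at Sf1  (Sf1: flow source, stroke at near end)
bond 3 stroke at Sf2  (Sf2 fixes flow; stroke at Sf2)
bond 0 stroke at J2  (closing 0-jn rule on J2)
bond 1 stroke at J1  (C1 integral (e out))
bond 4 stroke at I1  (0-jn J1 has e-setter on 1)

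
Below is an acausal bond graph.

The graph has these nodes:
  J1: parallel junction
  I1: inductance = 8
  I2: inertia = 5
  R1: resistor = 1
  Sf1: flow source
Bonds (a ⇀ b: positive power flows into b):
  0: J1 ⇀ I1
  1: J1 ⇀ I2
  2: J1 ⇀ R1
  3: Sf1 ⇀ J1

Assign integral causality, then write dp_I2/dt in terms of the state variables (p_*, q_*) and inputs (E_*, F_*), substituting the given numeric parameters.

dp_I2/dt = F_Sf1 - p_I1/8 - p_I2/5

β3 →Sf1  (Sf1: flow source, stroke at near end)
β0 →I1  (I1 outputs flow p/I1)
β1 →I2  (prefer integral on I2)
β2 →J1  (only one effort-in slot at J1)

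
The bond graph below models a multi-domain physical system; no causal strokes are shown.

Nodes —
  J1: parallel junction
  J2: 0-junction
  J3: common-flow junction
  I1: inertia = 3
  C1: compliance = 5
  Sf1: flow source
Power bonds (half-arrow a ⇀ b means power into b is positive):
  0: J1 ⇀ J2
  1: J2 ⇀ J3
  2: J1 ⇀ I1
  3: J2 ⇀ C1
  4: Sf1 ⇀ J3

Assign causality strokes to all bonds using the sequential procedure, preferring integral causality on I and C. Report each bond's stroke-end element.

bond 0 →J1
bond 1 →J3
bond 2 →I1
bond 3 →J2
bond 4 →Sf1

β4 stroke at Sf1  (Sf1: flow source, stroke at near end)
β1 stroke at J3  (J3: bond 4 brought flow, rest push out)
β2 stroke at I1  (I1: I, integral causality)
β0 stroke at J1  (only one effort-in slot at J1)
β3 stroke at J2  (closing 0-jn rule on J2)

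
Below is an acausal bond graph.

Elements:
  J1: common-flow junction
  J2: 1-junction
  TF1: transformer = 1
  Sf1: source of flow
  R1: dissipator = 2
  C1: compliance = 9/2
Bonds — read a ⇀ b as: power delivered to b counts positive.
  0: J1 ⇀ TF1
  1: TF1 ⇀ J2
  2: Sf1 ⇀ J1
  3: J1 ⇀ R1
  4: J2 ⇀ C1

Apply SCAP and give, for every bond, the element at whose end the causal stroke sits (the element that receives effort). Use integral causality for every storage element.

β0 stroke at J1
β1 stroke at TF1
β2 stroke at Sf1
β3 stroke at J1
β4 stroke at J2

β2 →Sf1  (Sf1 (Sf) sets flow on bond)
β0 →J1  (common-f at J1 fixed by 2)
β3 →J1  (common-f at J1 fixed by 2)
β1 →TF1  (TF1: transformer flips bond 0)
β4 →J2  (common-f at J2 fixed by 1)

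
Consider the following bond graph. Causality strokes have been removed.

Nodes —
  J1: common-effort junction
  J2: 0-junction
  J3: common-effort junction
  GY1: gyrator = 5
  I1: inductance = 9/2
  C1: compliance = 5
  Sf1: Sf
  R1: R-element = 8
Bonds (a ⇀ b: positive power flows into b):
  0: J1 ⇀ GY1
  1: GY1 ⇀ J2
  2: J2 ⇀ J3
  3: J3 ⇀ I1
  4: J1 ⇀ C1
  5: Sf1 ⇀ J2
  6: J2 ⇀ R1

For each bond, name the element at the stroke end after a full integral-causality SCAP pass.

β5 stroke→Sf1  (Sf1 fixes flow; stroke at Sf1)
β3 stroke→I1  (prefer integral on I1)
β2 stroke→J3  (J3: last free bond brings effort in)
β4 stroke→J1  (C1: C, integral causality)
β0 stroke→GY1  (J1: bond 4 brought effort, rest push out)
β1 stroke→GY1  (GY1 both-in/both-out from 0)
β6 stroke→J2  (J2: last free bond brings effort in)

bond 0 |GY1
bond 1 |GY1
bond 2 |J3
bond 3 |I1
bond 4 |J1
bond 5 |Sf1
bond 6 |J2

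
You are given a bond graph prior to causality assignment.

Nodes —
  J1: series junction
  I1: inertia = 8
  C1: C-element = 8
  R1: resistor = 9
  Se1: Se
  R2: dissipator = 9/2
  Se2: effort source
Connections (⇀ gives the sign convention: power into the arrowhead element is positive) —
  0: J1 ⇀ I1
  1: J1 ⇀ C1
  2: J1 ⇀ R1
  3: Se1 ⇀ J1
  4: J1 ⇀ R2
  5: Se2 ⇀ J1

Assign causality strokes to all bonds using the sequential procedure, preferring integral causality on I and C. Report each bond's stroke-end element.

b3 stroke→J1  (Se1: effort source, stroke at far end)
b5 stroke→J1  (Se2 fixes effort; stroke away)
b0 stroke→I1  (prefer integral on I1)
b1 stroke→J1  (J1 flow already set via bond 0)
b2 stroke→J1  (1-jn J1 has f-setter on 0)
b4 stroke→J1  (1-jn J1 has f-setter on 0)

b0 stroke→I1
b1 stroke→J1
b2 stroke→J1
b3 stroke→J1
b4 stroke→J1
b5 stroke→J1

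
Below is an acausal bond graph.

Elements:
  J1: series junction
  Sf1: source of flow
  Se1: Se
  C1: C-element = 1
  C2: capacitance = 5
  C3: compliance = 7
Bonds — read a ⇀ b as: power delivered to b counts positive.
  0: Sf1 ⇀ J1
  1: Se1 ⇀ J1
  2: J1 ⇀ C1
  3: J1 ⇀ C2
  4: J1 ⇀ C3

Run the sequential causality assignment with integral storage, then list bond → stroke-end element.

β0 stroke at Sf1  (Sf1: flow source, stroke at near end)
β1 stroke at J1  (Se1 (Se) sets effort on bond)
β2 stroke at J1  (common-f at J1 fixed by 0)
β3 stroke at J1  (J1: bond 0 brought flow, rest push out)
β4 stroke at J1  (1-jn J1 has f-setter on 0)

b0 →Sf1
b1 →J1
b2 →J1
b3 →J1
b4 →J1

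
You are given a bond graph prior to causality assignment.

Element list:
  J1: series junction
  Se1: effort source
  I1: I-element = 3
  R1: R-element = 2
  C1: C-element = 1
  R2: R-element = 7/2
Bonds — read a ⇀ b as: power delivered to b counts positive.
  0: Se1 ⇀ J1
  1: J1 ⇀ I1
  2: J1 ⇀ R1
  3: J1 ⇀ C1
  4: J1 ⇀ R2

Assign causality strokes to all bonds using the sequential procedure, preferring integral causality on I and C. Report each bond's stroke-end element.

#0 |J1  (source Se1 imposes e)
#1 |I1  (I1 integral (f out))
#2 |J1  (J1 flow already set via bond 1)
#3 |J1  (1-jn J1 has f-setter on 1)
#4 |J1  (1-jn J1 has f-setter on 1)

β0 |J1
β1 |I1
β2 |J1
β3 |J1
β4 |J1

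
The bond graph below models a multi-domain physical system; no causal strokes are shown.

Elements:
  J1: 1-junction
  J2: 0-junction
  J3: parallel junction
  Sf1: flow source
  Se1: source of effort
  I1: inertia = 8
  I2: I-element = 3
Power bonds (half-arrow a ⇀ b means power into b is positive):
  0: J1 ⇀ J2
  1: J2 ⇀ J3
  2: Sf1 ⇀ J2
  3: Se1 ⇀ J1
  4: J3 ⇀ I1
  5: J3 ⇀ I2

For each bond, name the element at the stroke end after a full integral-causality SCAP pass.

β0 →J2
β1 →J3
β2 →Sf1
β3 →J1
β4 →I1
β5 →I2

#2 →Sf1  (Sf1: flow source, stroke at near end)
#3 →J1  (Se1: effort source, stroke at far end)
#0 →J2  (J1: last free bond brings flow in)
#1 →J3  (common-e at J2 fixed by 0)
#4 →I1  (J3 effort already set via bond 1)
#5 →I2  (0-jn J3 has e-setter on 1)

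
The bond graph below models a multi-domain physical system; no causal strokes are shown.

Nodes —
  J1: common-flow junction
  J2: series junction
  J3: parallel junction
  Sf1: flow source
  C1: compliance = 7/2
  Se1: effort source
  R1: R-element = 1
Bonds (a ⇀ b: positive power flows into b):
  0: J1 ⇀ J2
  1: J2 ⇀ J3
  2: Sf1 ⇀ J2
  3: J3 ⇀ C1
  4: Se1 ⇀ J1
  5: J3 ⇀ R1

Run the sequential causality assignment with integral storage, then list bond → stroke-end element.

β2 stroke at Sf1  (Sf1 (Sf) sets flow on bond)
β4 stroke at J1  (source Se1 imposes e)
β0 stroke at J2  (closing 1-jn rule on J1)
β1 stroke at J2  (J2 flow already set via bond 2)
β3 stroke at J3  (prefer integral on C1)
β5 stroke at R1  (J3: bond 3 brought effort, rest push out)

bond 0 stroke at J2
bond 1 stroke at J2
bond 2 stroke at Sf1
bond 3 stroke at J3
bond 4 stroke at J1
bond 5 stroke at R1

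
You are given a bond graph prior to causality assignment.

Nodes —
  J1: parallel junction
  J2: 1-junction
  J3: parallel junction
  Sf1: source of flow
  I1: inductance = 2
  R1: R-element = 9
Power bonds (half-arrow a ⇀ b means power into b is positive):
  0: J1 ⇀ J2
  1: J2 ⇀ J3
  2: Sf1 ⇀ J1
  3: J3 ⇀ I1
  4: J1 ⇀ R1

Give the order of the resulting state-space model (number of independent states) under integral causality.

bond 2 |Sf1  (source Sf1 imposes f)
bond 3 |I1  (I1 integral (f out))
bond 1 |J3  (closing 0-jn rule on J3)
bond 0 |J2  (J2: bond 1 brought flow, rest push out)
bond 4 |J1  (J1: last free bond brings effort in)

1  (I1 all integral)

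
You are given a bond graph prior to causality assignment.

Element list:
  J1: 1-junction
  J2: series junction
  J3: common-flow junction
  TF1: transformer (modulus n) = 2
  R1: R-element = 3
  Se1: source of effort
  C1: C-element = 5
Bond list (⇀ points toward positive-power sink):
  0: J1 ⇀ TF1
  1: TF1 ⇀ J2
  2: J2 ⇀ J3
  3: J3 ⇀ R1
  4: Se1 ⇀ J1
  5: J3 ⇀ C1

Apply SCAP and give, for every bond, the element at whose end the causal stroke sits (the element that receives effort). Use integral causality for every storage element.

#0 stroke→TF1
#1 stroke→J2
#2 stroke→J3
#3 stroke→R1
#4 stroke→J1
#5 stroke→J3

β4 →J1  (Se1 (Se) sets effort on bond)
β0 →TF1  (closing 1-jn rule on J1)
β1 →J2  (TF TF1: opposite of bond 0)
β2 →J3  (J2: last free bond brings flow in)
β5 →J3  (C1 outputs effort q/C1)
β3 →R1  (J3 needs exactly one f-in)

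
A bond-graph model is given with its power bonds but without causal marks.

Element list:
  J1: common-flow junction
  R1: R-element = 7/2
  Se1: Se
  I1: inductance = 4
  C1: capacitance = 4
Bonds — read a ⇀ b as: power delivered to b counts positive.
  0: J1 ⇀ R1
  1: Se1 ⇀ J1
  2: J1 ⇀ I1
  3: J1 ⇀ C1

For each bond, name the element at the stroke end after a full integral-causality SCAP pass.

bond 0 stroke→J1
bond 1 stroke→J1
bond 2 stroke→I1
bond 3 stroke→J1

b1 stroke→J1  (Se1 (Se) sets effort on bond)
b2 stroke→I1  (I1 integral (f out))
b0 stroke→J1  (J1: bond 2 brought flow, rest push out)
b3 stroke→J1  (common-f at J1 fixed by 2)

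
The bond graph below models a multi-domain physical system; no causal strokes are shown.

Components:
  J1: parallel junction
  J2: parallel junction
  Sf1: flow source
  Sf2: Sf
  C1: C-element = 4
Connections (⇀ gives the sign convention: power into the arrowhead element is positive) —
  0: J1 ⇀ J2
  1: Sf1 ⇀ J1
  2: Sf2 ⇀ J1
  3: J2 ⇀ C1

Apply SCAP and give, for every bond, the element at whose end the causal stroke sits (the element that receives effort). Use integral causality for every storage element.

#1 →Sf1  (Sf1: flow source, stroke at near end)
#2 →Sf2  (Sf2 fixes flow; stroke at Sf2)
#0 →J1  (only one effort-in slot at J1)
#3 →J2  (J2 needs exactly one e-in)

b0 →J1
b1 →Sf1
b2 →Sf2
b3 →J2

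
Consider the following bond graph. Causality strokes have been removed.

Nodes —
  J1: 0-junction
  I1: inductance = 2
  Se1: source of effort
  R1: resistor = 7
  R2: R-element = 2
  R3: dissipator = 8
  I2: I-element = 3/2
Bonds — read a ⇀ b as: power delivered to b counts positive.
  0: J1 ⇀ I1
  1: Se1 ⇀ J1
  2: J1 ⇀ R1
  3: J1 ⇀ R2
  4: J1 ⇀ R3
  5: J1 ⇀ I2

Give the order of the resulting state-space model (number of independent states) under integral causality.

bond 1 |J1  (source Se1 imposes e)
bond 0 |I1  (common-e at J1 fixed by 1)
bond 2 |R1  (common-e at J1 fixed by 1)
bond 3 |R2  (J1: bond 1 brought effort, rest push out)
bond 4 |R3  (J1 effort already set via bond 1)
bond 5 |I2  (J1: bond 1 brought effort, rest push out)

2  (I1, I2 all integral)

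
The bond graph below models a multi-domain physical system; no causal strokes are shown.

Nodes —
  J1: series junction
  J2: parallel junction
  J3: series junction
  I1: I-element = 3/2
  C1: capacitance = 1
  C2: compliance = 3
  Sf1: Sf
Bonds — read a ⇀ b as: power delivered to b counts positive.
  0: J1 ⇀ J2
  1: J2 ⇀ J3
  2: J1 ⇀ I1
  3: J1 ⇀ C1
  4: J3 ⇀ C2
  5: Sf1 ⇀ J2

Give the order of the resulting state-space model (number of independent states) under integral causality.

3  (C1, C2, I1 all integral)

#5 stroke at Sf1  (Sf1 (Sf) sets flow on bond)
#2 stroke at I1  (I1 integral (f out))
#0 stroke at J1  (J1 flow already set via bond 2)
#3 stroke at J1  (common-f at J1 fixed by 2)
#1 stroke at J2  (closing 0-jn rule on J2)
#4 stroke at J3  (common-f at J3 fixed by 1)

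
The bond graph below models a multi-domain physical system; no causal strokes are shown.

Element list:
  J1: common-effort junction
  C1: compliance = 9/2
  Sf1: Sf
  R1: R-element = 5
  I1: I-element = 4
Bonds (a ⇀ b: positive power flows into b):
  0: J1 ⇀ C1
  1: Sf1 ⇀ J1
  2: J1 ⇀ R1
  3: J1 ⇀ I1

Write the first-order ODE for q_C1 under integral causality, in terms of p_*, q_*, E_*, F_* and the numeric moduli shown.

dq_C1/dt = F_Sf1 - p_I1/4 - 2*q_C1/45

β1 stroke at Sf1  (Sf1: flow source, stroke at near end)
β0 stroke at J1  (C1 integral (e out))
β2 stroke at R1  (J1: bond 0 brought effort, rest push out)
β3 stroke at I1  (0-jn J1 has e-setter on 0)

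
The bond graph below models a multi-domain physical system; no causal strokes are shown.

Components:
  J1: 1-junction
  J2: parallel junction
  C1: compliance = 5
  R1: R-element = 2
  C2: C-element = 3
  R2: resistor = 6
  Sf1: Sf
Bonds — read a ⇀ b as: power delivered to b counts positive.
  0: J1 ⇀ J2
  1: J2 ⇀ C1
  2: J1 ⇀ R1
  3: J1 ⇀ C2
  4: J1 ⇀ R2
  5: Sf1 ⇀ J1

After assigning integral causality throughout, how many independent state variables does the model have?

2  (C1, C2 all integral)

bond 5 →Sf1  (Sf1: flow source, stroke at near end)
bond 0 →J1  (1-jn J1 has f-setter on 5)
bond 2 →J1  (1-jn J1 has f-setter on 5)
bond 3 →J1  (J1: bond 5 brought flow, rest push out)
bond 4 →J1  (J1 flow already set via bond 5)
bond 1 →J2  (J2: last free bond brings effort in)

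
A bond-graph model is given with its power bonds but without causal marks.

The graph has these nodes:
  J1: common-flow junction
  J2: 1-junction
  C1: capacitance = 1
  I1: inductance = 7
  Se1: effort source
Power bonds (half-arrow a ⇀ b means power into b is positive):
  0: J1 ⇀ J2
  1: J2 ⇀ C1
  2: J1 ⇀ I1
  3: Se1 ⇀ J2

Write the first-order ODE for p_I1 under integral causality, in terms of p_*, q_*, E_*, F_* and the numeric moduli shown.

dp_I1/dt = E_Se1 - q_C1

bond 3 →J2  (Se1 (Se) sets effort on bond)
bond 1 →J2  (C1: C, integral causality)
bond 0 →J1  (J2 needs exactly one f-in)
bond 2 →I1  (only one flow-in slot at J1)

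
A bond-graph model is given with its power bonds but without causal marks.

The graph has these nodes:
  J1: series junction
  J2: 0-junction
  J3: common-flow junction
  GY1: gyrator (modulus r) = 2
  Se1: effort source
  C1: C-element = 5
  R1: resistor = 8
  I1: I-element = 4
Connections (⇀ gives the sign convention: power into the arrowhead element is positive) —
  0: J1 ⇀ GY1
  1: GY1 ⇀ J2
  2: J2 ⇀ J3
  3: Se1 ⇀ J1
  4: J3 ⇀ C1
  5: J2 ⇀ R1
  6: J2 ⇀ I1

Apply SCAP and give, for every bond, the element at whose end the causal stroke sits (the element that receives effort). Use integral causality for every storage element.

β3 |J1  (Se1 fixes effort; stroke away)
β0 |GY1  (only one flow-in slot at J1)
β1 |GY1  (GY1: gyrator matches bond 0)
β4 |J3  (C1 outputs effort q/C1)
β2 |J2  (only one flow-in slot at J3)
β5 |R1  (common-e at J2 fixed by 2)
β6 |I1  (J2: bond 2 brought effort, rest push out)

β0 |GY1
β1 |GY1
β2 |J2
β3 |J1
β4 |J3
β5 |R1
β6 |I1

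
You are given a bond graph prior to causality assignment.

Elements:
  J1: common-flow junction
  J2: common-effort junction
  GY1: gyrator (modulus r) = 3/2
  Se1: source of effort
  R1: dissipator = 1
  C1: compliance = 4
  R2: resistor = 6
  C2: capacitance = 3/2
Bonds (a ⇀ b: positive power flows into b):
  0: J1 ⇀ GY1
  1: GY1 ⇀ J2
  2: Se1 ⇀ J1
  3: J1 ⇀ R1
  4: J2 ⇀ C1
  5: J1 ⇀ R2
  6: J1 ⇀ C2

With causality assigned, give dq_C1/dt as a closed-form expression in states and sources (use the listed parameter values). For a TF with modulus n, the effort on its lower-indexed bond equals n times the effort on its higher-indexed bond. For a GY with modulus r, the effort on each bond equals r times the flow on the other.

dq_C1/dt = 2*E_Se1/3 - 7*q_C1/9 - 4*q_C2/9

#2 →J1  (Se1 (Se) sets effort on bond)
#4 →J2  (C1: C, integral causality)
#1 →GY1  (0-jn J2 has e-setter on 4)
#0 →GY1  (through GY1, causality inverts; strokes same side of GY1)
#3 →J1  (J1: bond 0 brought flow, rest push out)
#5 →J1  (J1 flow already set via bond 0)
#6 →J1  (1-jn J1 has f-setter on 0)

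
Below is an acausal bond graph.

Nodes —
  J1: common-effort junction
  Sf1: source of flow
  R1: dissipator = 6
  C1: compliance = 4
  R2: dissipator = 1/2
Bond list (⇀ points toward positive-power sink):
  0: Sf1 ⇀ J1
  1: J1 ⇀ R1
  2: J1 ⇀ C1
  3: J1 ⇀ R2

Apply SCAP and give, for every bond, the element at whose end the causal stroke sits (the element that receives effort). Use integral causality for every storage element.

bond 0 |Sf1  (Sf1 (Sf) sets flow on bond)
bond 2 |J1  (C1 outputs effort q/C1)
bond 1 |R1  (0-jn J1 has e-setter on 2)
bond 3 |R2  (J1 effort already set via bond 2)

b0 |Sf1
b1 |R1
b2 |J1
b3 |R2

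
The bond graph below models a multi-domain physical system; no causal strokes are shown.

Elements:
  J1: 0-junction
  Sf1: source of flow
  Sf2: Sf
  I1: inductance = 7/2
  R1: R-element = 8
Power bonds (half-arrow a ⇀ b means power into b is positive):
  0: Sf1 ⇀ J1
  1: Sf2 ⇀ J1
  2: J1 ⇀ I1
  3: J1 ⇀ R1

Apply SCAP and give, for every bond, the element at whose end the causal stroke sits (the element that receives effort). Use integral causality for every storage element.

bond 0 |Sf1  (Sf1: flow source, stroke at near end)
bond 1 |Sf2  (Sf2 fixes flow; stroke at Sf2)
bond 2 |I1  (I1 integral (f out))
bond 3 |J1  (J1 needs exactly one e-in)

b0 →Sf1
b1 →Sf2
b2 →I1
b3 →J1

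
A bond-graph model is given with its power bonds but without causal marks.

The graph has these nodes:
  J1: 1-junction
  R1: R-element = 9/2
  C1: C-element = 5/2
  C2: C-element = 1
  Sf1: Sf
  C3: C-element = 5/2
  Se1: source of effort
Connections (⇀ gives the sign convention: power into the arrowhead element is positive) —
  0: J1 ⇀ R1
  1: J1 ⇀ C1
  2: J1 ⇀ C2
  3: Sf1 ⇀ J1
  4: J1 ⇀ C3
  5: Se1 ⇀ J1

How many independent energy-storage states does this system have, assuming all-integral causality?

bond 3 stroke→Sf1  (source Sf1 imposes f)
bond 5 stroke→J1  (Se1 (Se) sets effort on bond)
bond 0 stroke→J1  (common-f at J1 fixed by 3)
bond 1 stroke→J1  (J1 flow already set via bond 3)
bond 2 stroke→J1  (J1: bond 3 brought flow, rest push out)
bond 4 stroke→J1  (J1: bond 3 brought flow, rest push out)

3  (C1, C2, C3 all integral)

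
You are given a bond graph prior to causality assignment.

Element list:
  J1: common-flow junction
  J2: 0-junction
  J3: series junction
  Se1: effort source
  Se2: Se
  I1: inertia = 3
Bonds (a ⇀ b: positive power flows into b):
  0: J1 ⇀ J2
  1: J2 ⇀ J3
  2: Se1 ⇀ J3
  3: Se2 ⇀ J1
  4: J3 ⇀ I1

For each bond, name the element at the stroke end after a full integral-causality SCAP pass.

β0 stroke at J2
β1 stroke at J3
β2 stroke at J3
β3 stroke at J1
β4 stroke at I1

#2 |J3  (Se1: effort source, stroke at far end)
#3 |J1  (Se2 fixes effort; stroke away)
#0 |J2  (J1: last free bond brings flow in)
#1 |J3  (J2: bond 0 brought effort, rest push out)
#4 |I1  (J3 needs exactly one f-in)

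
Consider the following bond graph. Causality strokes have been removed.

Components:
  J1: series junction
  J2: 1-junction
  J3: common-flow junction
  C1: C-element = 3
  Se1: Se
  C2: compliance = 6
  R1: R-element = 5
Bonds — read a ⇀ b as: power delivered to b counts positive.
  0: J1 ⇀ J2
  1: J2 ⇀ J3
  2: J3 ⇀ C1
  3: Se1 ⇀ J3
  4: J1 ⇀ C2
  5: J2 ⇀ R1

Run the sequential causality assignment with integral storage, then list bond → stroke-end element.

#0 →J2
#1 →J2
#2 →J3
#3 →J3
#4 →J1
#5 →R1

bond 3 stroke at J3  (Se1 (Se) sets effort on bond)
bond 2 stroke at J3  (C1 outputs effort q/C1)
bond 1 stroke at J2  (only one flow-in slot at J3)
bond 4 stroke at J1  (C2 outputs effort q/C2)
bond 0 stroke at J2  (only one flow-in slot at J1)
bond 5 stroke at R1  (only one flow-in slot at J2)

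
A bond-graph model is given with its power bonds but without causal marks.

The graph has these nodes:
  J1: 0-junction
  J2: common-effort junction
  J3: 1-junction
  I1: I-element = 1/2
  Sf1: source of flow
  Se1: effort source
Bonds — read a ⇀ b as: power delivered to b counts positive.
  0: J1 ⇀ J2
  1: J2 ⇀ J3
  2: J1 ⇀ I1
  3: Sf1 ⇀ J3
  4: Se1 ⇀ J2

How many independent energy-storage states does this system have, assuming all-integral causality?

β3 |Sf1  (Sf1: flow source, stroke at near end)
β4 |J2  (source Se1 imposes e)
β0 |J1  (0-jn J2 has e-setter on 4)
β1 |J3  (common-e at J2 fixed by 4)
β2 |I1  (0-jn J1 has e-setter on 0)

1  (I1 all integral)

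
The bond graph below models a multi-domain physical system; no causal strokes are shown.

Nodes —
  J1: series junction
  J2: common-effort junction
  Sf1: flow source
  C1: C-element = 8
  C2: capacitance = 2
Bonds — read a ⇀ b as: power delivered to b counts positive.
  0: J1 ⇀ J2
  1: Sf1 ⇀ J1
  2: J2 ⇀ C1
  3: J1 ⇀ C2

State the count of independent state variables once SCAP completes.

2  (C1, C2 all integral)

#1 |Sf1  (source Sf1 imposes f)
#0 |J1  (common-f at J1 fixed by 1)
#3 |J1  (1-jn J1 has f-setter on 1)
#2 |J2  (J2 needs exactly one e-in)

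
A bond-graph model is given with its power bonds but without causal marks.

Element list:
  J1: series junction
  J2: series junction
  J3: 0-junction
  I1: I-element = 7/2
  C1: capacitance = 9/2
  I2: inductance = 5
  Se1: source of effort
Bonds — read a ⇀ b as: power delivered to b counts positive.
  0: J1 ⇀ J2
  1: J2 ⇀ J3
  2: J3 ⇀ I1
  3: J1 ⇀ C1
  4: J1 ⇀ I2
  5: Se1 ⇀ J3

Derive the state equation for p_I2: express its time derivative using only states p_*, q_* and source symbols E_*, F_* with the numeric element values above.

bond 5 stroke→J3  (Se1: effort source, stroke at far end)
bond 1 stroke→J2  (J3: bond 5 brought effort, rest push out)
bond 2 stroke→I1  (0-jn J3 has e-setter on 5)
bond 0 stroke→J1  (closing 1-jn rule on J2)
bond 3 stroke→J1  (prefer integral on C1)
bond 4 stroke→I2  (only one flow-in slot at J1)

dp_I2/dt = -E_Se1 - 2*q_C1/9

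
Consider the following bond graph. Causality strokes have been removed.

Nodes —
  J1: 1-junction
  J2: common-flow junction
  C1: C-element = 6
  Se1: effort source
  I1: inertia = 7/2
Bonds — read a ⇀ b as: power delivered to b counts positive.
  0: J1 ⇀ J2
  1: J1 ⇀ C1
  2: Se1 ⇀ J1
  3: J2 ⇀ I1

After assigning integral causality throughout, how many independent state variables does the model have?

bond 2 |J1  (Se1 (Se) sets effort on bond)
bond 1 |J1  (C1: C, integral causality)
bond 0 |J2  (only one flow-in slot at J1)
bond 3 |I1  (J2 needs exactly one f-in)

2  (C1, I1 all integral)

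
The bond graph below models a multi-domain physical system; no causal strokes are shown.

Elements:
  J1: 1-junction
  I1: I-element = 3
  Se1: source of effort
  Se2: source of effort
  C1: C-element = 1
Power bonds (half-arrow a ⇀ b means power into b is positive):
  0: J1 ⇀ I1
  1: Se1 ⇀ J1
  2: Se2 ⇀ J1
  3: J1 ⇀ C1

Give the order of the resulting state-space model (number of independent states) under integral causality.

bond 1 |J1  (Se1 fixes effort; stroke away)
bond 2 |J1  (Se2 (Se) sets effort on bond)
bond 0 |I1  (I1 outputs flow p/I1)
bond 3 |J1  (J1: bond 0 brought flow, rest push out)

2  (C1, I1 all integral)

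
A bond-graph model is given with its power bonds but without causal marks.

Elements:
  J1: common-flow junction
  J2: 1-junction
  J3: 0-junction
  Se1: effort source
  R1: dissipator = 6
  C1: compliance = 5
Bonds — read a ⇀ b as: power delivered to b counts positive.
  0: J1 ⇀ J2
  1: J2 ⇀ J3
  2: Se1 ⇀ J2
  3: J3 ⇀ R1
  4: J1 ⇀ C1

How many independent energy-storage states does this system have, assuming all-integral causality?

b2 |J2  (Se1: effort source, stroke at far end)
b4 |J1  (C1 outputs effort q/C1)
b0 |J2  (only one flow-in slot at J1)
b1 |J3  (only one flow-in slot at J2)
b3 |R1  (J3 effort already set via bond 1)

1  (C1 all integral)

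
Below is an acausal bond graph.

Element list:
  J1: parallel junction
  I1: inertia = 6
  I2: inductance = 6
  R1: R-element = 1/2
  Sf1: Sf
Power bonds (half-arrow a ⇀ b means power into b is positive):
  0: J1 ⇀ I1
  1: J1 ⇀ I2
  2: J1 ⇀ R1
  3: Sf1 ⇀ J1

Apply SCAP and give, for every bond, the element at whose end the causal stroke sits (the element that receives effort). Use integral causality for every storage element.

bond 3 stroke at Sf1  (source Sf1 imposes f)
bond 0 stroke at I1  (prefer integral on I1)
bond 1 stroke at I2  (I2: I, integral causality)
bond 2 stroke at J1  (J1: last free bond brings effort in)

β0 stroke→I1
β1 stroke→I2
β2 stroke→J1
β3 stroke→Sf1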